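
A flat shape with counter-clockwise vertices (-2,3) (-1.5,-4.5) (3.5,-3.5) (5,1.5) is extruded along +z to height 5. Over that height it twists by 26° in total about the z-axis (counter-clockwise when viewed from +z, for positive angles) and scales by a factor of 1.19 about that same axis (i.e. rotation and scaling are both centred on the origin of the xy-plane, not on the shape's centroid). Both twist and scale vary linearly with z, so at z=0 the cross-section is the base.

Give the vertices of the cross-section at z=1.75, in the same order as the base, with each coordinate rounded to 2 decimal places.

Cross-section at z=1.75: (-2.61,2.82) (-0.82,-4.99) (4.28,-3.10) (5.01,2.42)

t = z/height = 1.75/5 = 0.35
s = 1 + (scale-1)·z/height = 1 + (1.19-1)·1.75/5 = 1.066500
θ = twist·z/height = 26°·1.75/5 = 9.1000° = 0.158825 rad
cos θ = 0.987414, sin θ = 0.158158 (intermediates below are computed at full precision and shown rounded to 5 d.p.)
v1: (-2,3) → rotate → (-2.44930,2.64593) → ×s → (-2.61218,2.82188) → (-2.61,2.82)
v2: (-1.5,-4.5) → rotate → (-0.76941,-4.68060) → ×s → (-0.82058,-4.99186) → (-0.82,-4.99)
v3: (3.5,-3.5) → rotate → (4.00950,-2.90240) → ×s → (4.27613,-3.09540) → (4.28,-3.10)
v4: (5,1.5) → rotate → (4.69983,2.27191) → ×s → (5.01237,2.42299) → (5.01,2.42)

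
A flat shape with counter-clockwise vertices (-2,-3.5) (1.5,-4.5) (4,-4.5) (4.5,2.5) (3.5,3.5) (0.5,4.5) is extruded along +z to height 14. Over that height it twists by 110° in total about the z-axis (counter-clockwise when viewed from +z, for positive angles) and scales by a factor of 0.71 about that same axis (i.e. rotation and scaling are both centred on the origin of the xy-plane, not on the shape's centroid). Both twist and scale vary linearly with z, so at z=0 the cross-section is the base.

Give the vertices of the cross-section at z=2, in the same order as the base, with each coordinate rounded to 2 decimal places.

t = z/height = 2/14 = 0.142857
s = 1 + (scale-1)·z/height = 1 + (0.71-1)·2/14 = 0.958571
θ = twist·z/height = 110°·2/14 = 15.7143° = 0.274266 rad
cos θ = 0.962624, sin θ = 0.270840 (intermediates below are computed at full precision and shown rounded to 5 d.p.)
v1: (-2,-3.5) → rotate → (-0.97731,-3.91087) → ×s → (-0.93682,-3.74884) → (-0.94,-3.75)
v2: (1.5,-4.5) → rotate → (2.66272,-3.92555) → ×s → (2.55241,-3.76292) → (2.55,-3.76)
v3: (4,-4.5) → rotate → (5.06928,-3.24845) → ×s → (4.85927,-3.11387) → (4.86,-3.11)
v4: (4.5,2.5) → rotate → (3.65471,3.62534) → ×s → (3.50330,3.47515) → (3.50,3.48)
v5: (3.5,3.5) → rotate → (2.42124,4.31713) → ×s → (2.32093,4.13827) → (2.32,4.14)
v6: (0.5,4.5) → rotate → (-0.73747,4.46723) → ×s → (-0.70692,4.28216) → (-0.71,4.28)

Cross-section at z=2: (-0.94,-3.75) (2.55,-3.76) (4.86,-3.11) (3.50,3.48) (2.32,4.14) (-0.71,4.28)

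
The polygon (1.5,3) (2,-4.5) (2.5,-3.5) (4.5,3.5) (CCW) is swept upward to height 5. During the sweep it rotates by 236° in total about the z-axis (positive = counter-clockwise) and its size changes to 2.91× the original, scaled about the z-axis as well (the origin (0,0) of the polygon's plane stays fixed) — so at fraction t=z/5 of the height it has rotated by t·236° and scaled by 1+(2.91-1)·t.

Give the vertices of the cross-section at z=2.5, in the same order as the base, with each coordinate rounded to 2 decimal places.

t = z/height = 2.5/5 = 0.5
s = 1 + (scale-1)·z/height = 1 + (2.91-1)·2.5/5 = 1.955000
θ = twist·z/height = 236°·2.5/5 = 118.0000° = 2.059489 rad
cos θ = -0.469472, sin θ = 0.882948 (intermediates below are computed at full precision and shown rounded to 5 d.p.)
v1: (1.5,3) → rotate → (-3.35305,-0.08399) → ×s → (-6.55521,-0.16421) → (-6.56,-0.16)
v2: (2,-4.5) → rotate → (3.03432,3.87852) → ×s → (5.93210,7.58250) → (5.93,7.58)
v3: (2.5,-3.5) → rotate → (1.91664,3.85052) → ×s → (3.74703,7.52777) → (3.75,7.53)
v4: (4.5,3.5) → rotate → (-5.20294,2.33011) → ×s → (-10.17174,4.55537) → (-10.17,4.56)

Cross-section at z=2.5: (-6.56,-0.16) (5.93,7.58) (3.75,7.53) (-10.17,4.56)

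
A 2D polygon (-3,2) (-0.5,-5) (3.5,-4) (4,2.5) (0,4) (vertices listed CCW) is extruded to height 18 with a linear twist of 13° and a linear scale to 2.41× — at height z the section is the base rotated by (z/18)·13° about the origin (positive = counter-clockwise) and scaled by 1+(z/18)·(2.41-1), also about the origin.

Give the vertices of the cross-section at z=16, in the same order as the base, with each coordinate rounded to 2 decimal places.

t = z/height = 16/18 = 0.888889
s = 1 + (scale-1)·z/height = 1 + (2.41-1)·16/18 = 2.253333
θ = twist·z/height = 13°·16/18 = 11.5556° = 0.201682 rad
cos θ = 0.979731, sin θ = 0.200318 (intermediates below are computed at full precision and shown rounded to 5 d.p.)
v1: (-3,2) → rotate → (-3.33983,1.35851) → ×s → (-7.52575,3.06117) → (-7.53,3.06)
v2: (-0.5,-5) → rotate → (0.51172,-4.99881) → ×s → (1.15309,-11.26399) → (1.15,-11.26)
v3: (3.5,-4) → rotate → (4.23033,-3.21781) → ×s → (9.53234,-7.25080) → (9.53,-7.25)
v4: (4,2.5) → rotate → (3.41813,3.25060) → ×s → (7.70218,7.32468) → (7.70,7.32)
v5: (0,4) → rotate → (-0.80127,3.91892) → ×s → (-1.80553,8.83064) → (-1.81,8.83)

Cross-section at z=16: (-7.53,3.06) (1.15,-11.26) (9.53,-7.25) (7.70,7.32) (-1.81,8.83)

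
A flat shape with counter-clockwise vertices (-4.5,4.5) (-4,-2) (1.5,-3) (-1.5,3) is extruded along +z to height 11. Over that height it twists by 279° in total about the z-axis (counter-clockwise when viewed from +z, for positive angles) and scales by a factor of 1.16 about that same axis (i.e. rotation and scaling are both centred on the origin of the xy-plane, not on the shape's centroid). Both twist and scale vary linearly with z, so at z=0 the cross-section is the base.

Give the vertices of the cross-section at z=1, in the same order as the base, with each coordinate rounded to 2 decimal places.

Cross-section at z=1: (-6.08,2.17) (-2.80,-3.57) (2.68,-2.10) (-2.68,2.10)

t = z/height = 1/11 = 0.0909091
s = 1 + (scale-1)·z/height = 1 + (1.16-1)·1/11 = 1.014545
θ = twist·z/height = 279°·1/11 = 25.3636° = 0.442679 rad
cos θ = 0.903607, sin θ = 0.428362 (intermediates below are computed at full precision and shown rounded to 5 d.p.)
v1: (-4.5,4.5) → rotate → (-5.99386,2.13861) → ×s → (-6.08104,2.16971) → (-6.08,2.17)
v2: (-4,-2) → rotate → (-2.75771,-3.52066) → ×s → (-2.79782,-3.57187) → (-2.80,-3.57)
v3: (1.5,-3) → rotate → (2.64050,-2.06828) → ×s → (2.67890,-2.09836) → (2.68,-2.10)
v4: (-1.5,3) → rotate → (-2.64050,2.06828) → ×s → (-2.67890,2.09836) → (-2.68,2.10)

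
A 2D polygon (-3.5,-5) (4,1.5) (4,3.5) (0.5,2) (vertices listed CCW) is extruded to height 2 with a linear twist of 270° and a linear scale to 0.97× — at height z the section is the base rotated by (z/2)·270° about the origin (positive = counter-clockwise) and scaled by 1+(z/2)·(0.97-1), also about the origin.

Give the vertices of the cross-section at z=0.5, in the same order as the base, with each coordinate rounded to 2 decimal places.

t = z/height = 0.5/2 = 0.25
s = 1 + (scale-1)·z/height = 1 + (0.97-1)·0.5/2 = 0.992500
θ = twist·z/height = 270°·0.5/2 = 67.5000° = 1.178097 rad
cos θ = 0.382683, sin θ = 0.923880 (intermediates below are computed at full precision and shown rounded to 5 d.p.)
v1: (-3.5,-5) → rotate → (3.28001,-5.14700) → ×s → (3.25541,-5.10839) → (3.26,-5.11)
v2: (4,1.5) → rotate → (0.14491,4.26954) → ×s → (0.14383,4.23752) → (0.14,4.24)
v3: (4,3.5) → rotate → (-1.70284,5.03491) → ×s → (-1.69007,4.99715) → (-1.69,5.00)
v4: (0.5,2) → rotate → (-1.65642,1.22731) → ×s → (-1.64399,1.21810) → (-1.64,1.22)

Cross-section at z=0.5: (3.26,-5.11) (0.14,4.24) (-1.69,5.00) (-1.64,1.22)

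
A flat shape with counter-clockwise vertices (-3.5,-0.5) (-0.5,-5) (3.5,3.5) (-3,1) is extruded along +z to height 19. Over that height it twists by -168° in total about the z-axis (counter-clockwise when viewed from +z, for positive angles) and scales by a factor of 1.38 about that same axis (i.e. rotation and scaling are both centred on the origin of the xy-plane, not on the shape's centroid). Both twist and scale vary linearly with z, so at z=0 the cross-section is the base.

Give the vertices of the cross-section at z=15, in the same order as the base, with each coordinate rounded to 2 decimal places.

t = z/height = 15/19 = 0.789474
s = 1 + (scale-1)·z/height = 1 + (1.38-1)·15/19 = 1.300000
θ = twist·z/height = -168°·15/19 = -132.6316° = -2.314858 rad
cos θ = -0.677282, sin θ = -0.735724 (intermediates below are computed at full precision and shown rounded to 5 d.p.)
v1: (-3.5,-0.5) → rotate → (2.00262,2.91367) → ×s → (2.60341,3.78778) → (2.60,3.79)
v2: (-0.5,-5) → rotate → (-3.33998,3.75427) → ×s → (-4.34197,4.88055) → (-4.34,4.88)
v3: (3.5,3.5) → rotate → (0.20455,-4.94552) → ×s → (0.26591,-6.42917) → (0.27,-6.43)
v4: (-3,1) → rotate → (2.76757,1.52989) → ×s → (3.59784,1.98886) → (3.60,1.99)

Cross-section at z=15: (2.60,3.79) (-4.34,4.88) (0.27,-6.43) (3.60,1.99)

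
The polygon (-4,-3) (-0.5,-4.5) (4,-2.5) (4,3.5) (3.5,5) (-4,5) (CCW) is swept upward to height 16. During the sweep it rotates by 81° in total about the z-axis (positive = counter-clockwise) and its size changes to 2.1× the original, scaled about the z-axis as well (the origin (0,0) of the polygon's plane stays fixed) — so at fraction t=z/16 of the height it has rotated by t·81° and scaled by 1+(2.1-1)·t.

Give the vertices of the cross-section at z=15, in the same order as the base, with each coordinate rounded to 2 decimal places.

t = z/height = 15/16 = 0.9375
s = 1 + (scale-1)·z/height = 1 + (2.1-1)·15/16 = 2.031250
θ = twist·z/height = 81°·15/16 = 75.9375° = 1.325359 rad
cos θ = 0.242980, sin θ = 0.970031 (intermediates below are computed at full precision and shown rounded to 5 d.p.)
v1: (-4,-3) → rotate → (1.93817,-4.60907) → ×s → (3.93691,-9.36216) → (3.94,-9.36)
v2: (-0.5,-4.5) → rotate → (4.24365,-1.57843) → ×s → (8.61992,-3.20618) → (8.62,-3.21)
v3: (4,-2.5) → rotate → (3.39700,3.27267) → ×s → (6.90015,6.64762) → (6.90,6.65)
v4: (4,3.5) → rotate → (-2.42319,4.73056) → ×s → (-4.92210,9.60894) → (-4.92,9.61)
v5: (3.5,5) → rotate → (-3.99973,4.61001) → ×s → (-8.12444,9.36408) → (-8.12,9.36)
v6: (-4,5) → rotate → (-5.82208,-2.66522) → ×s → (-11.82609,-5.41374) → (-11.83,-5.41)

Cross-section at z=15: (3.94,-9.36) (8.62,-3.21) (6.90,6.65) (-4.92,9.61) (-8.12,9.36) (-11.83,-5.41)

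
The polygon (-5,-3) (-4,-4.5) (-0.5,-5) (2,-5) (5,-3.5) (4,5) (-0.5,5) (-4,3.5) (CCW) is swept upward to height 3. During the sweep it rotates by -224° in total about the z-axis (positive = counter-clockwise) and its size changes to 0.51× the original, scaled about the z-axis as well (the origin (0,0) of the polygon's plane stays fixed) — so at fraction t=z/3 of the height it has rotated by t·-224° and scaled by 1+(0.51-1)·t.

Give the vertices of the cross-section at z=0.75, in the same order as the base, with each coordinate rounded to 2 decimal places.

t = z/height = 0.75/3 = 0.25
s = 1 + (scale-1)·z/height = 1 + (0.51-1)·0.75/3 = 0.877500
θ = twist·z/height = -224°·0.75/3 = -56.0000° = -0.977384 rad
cos θ = 0.559193, sin θ = -0.829038 (intermediates below are computed at full precision and shown rounded to 5 d.p.)
v1: (-5,-3) → rotate → (-5.28308,2.46761) → ×s → (-4.63590,2.16533) → (-4.64,2.17)
v2: (-4,-4.5) → rotate → (-5.96744,0.79978) → ×s → (-5.23643,0.70181) → (-5.24,0.70)
v3: (-0.5,-5) → rotate → (-4.42478,-2.38145) → ×s → (-3.88275,-2.08972) → (-3.88,-2.09)
v4: (2,-5) → rotate → (-3.02680,-4.45404) → ×s → (-2.65602,-3.90842) → (-2.66,-3.91)
v5: (5,-3.5) → rotate → (-0.10567,-6.10236) → ×s → (-0.09272,-5.35482) → (-0.09,-5.35)
v6: (4,5) → rotate → (6.38196,-0.52019) → ×s → (5.60017,-0.45646) → (5.60,-0.46)
v7: (-0.5,5) → rotate → (3.86559,3.21048) → ×s → (3.39206,2.81720) → (3.39,2.82)
v8: (-4,3.5) → rotate → (0.66486,5.27333) → ×s → (0.58341,4.62734) → (0.58,4.63)

Cross-section at z=0.75: (-4.64,2.17) (-5.24,0.70) (-3.88,-2.09) (-2.66,-3.91) (-0.09,-5.35) (5.60,-0.46) (3.39,2.82) (0.58,4.63)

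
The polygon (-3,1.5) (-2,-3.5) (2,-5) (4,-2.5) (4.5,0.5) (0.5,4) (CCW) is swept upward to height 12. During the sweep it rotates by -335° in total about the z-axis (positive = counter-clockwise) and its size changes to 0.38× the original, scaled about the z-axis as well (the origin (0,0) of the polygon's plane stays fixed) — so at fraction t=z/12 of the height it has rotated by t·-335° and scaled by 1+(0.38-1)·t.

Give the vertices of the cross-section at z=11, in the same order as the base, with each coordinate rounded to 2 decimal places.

Cross-section at z=11: (-1.30,-0.64) (0.68,-1.60) (2.24,-0.61) (1.90,0.73) (1.00,1.68) (-1.25,1.21)

t = z/height = 11/12 = 0.916667
s = 1 + (scale-1)·z/height = 1 + (0.38-1)·11/12 = 0.431667
θ = twist·z/height = -335°·11/12 = -307.0833° = -5.359615 rad
cos θ = 0.602976, sin θ = 0.797759 (intermediates below are computed at full precision and shown rounded to 5 d.p.)
v1: (-3,1.5) → rotate → (-3.00557,-1.48881) → ×s → (-1.29740,-0.64267) → (-1.30,-0.64)
v2: (-2,-3.5) → rotate → (1.58621,-3.70593) → ×s → (0.68471,-1.59973) → (0.68,-1.60)
v3: (2,-5) → rotate → (5.19475,-1.41936) → ×s → (2.24240,-0.61269) → (2.24,-0.61)
v4: (4,-2.5) → rotate → (4.40630,1.68360) → ×s → (1.90205,0.72675) → (1.90,0.73)
v5: (4.5,0.5) → rotate → (2.31451,3.89141) → ×s → (0.99910,1.67979) → (1.00,1.68)
v6: (0.5,4) → rotate → (-2.88955,2.81078) → ×s → (-1.24732,1.21332) → (-1.25,1.21)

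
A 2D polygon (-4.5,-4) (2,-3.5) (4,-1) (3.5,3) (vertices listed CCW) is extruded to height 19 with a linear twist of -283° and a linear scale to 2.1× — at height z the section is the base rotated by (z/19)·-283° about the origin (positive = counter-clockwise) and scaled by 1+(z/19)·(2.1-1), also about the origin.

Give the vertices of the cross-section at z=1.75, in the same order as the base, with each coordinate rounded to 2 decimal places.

Cross-section at z=1.75: (-6.39,-1.78) (0.28,-4.43) (3.47,-2.92) (4.91,1.27)

t = z/height = 1.75/19 = 0.0921053
s = 1 + (scale-1)·z/height = 1 + (2.1-1)·1.75/19 = 1.101316
θ = twist·z/height = -283°·1.75/19 = -26.0658° = -0.454934 rad
cos θ = 0.898290, sin θ = -0.439403 (intermediates below are computed at full precision and shown rounded to 5 d.p.)
v1: (-4.5,-4) → rotate → (-5.79992,-1.61585) → ×s → (-6.38754,-1.77956) → (-6.39,-1.78)
v2: (2,-3.5) → rotate → (0.25867,-4.02282) → ×s → (0.28488,-4.43040) → (0.28,-4.43)
v3: (4,-1) → rotate → (3.15376,-2.65590) → ×s → (3.47328,-2.92499) → (3.47,-2.92)
v4: (3.5,3) → rotate → (4.46222,1.15696) → ×s → (4.91432,1.27418) → (4.91,1.27)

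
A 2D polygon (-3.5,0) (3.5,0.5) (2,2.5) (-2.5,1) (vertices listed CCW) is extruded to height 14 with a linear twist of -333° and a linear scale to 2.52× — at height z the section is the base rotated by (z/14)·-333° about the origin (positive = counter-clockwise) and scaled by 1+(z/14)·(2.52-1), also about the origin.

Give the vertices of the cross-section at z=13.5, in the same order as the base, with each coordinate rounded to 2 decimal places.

Cross-section at z=13.5: (-6.72,-5.42) (5.94,6.38) (-0.03,7.89) (-6.35,-1.95)

t = z/height = 13.5/14 = 0.964286
s = 1 + (scale-1)·z/height = 1 + (2.52-1)·13.5/14 = 2.465714
θ = twist·z/height = -333°·13.5/14 = -321.1071° = -5.604377 rad
cos θ = 0.778321, sin θ = 0.627866 (intermediates below are computed at full precision and shown rounded to 5 d.p.)
v1: (-3.5,0) → rotate → (-2.72412,-2.19753) → ×s → (-6.71691,-5.41848) → (-6.72,-5.42)
v2: (3.5,0.5) → rotate → (2.41019,2.58669) → ×s → (5.94284,6.37804) → (5.94,6.38)
v3: (2,2.5) → rotate → (-0.01302,3.20154) → ×s → (-0.03211,7.89407) → (-0.03,7.89)
v4: (-2.5,1) → rotate → (-2.57367,-0.79134) → ×s → (-6.34593,-1.95123) → (-6.35,-1.95)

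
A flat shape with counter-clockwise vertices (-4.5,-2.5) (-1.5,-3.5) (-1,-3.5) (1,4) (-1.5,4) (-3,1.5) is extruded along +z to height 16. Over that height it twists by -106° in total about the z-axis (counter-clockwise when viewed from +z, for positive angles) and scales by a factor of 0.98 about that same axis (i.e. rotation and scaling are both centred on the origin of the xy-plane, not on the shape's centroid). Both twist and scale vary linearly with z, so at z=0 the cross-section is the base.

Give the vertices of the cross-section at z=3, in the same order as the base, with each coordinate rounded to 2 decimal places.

t = z/height = 3/16 = 0.1875
s = 1 + (scale-1)·z/height = 1 + (0.98-1)·3/16 = 0.996250
θ = twist·z/height = -106°·3/16 = -19.8750° = -0.346884 rad
cos θ = 0.940437, sin θ = -0.339969 (intermediates below are computed at full precision and shown rounded to 5 d.p.)
v1: (-4.5,-2.5) → rotate → (-5.08189,-0.82123) → ×s → (-5.06283,-0.81815) → (-5.06,-0.82)
v2: (-1.5,-3.5) → rotate → (-2.60055,-2.78157) → ×s → (-2.59080,-2.77114) → (-2.59,-2.77)
v3: (-1,-3.5) → rotate → (-2.13033,-2.95156) → ×s → (-2.12234,-2.94049) → (-2.12,-2.94)
v4: (1,4) → rotate → (2.30031,3.42178) → ×s → (2.29169,3.40895) → (2.29,3.41)
v5: (-1.5,4) → rotate → (-0.05078,4.27170) → ×s → (-0.05059,4.25568) → (-0.05,4.26)
v6: (-3,1.5) → rotate → (-2.31136,2.43056) → ×s → (-2.30269,2.42145) → (-2.30,2.42)

Cross-section at z=3: (-5.06,-0.82) (-2.59,-2.77) (-2.12,-2.94) (2.29,3.41) (-0.05,4.26) (-2.30,2.42)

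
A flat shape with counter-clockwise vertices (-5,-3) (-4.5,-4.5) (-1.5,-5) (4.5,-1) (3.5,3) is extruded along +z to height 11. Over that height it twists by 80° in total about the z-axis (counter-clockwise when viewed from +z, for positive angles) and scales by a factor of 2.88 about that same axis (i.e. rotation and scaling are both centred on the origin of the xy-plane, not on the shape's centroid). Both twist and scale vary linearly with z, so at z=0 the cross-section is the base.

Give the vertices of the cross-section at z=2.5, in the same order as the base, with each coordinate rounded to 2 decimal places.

Cross-section at z=2.5: (-5.44,-6.29) (-4.10,-8.11) (0.19,-7.45) (6.55,0.65) (3.41,5.63)

t = z/height = 2.5/11 = 0.227273
s = 1 + (scale-1)·z/height = 1 + (2.88-1)·2.5/11 = 1.427273
θ = twist·z/height = 80°·2.5/11 = 18.1818° = 0.317333 rad
cos θ = 0.950071, sin θ = 0.312033 (intermediates below are computed at full precision and shown rounded to 5 d.p.)
v1: (-5,-3) → rotate → (-3.81426,-4.41038) → ×s → (-5.44398,-6.29482) → (-5.44,-6.29)
v2: (-4.5,-4.5) → rotate → (-2.87117,-5.67947) → ×s → (-4.09794,-8.10615) → (-4.10,-8.11)
v3: (-1.5,-5) → rotate → (0.13506,-5.21841) → ×s → (0.19277,-7.44809) → (0.19,-7.45)
v4: (4.5,-1) → rotate → (4.58735,0.45408) → ×s → (6.54740,0.64810) → (6.55,0.65)
v5: (3.5,3) → rotate → (2.38915,3.94233) → ×s → (3.40997,5.62678) → (3.41,5.63)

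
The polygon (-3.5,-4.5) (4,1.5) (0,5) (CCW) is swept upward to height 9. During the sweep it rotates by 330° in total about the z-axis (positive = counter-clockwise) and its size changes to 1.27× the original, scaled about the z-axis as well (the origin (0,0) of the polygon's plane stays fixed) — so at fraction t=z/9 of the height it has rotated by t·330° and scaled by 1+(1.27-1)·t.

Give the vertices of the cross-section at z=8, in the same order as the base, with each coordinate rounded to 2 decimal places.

Cross-section at z=8: (-6.84,1.77) (3.67,-3.82) (5.69,2.46)

t = z/height = 8/9 = 0.888889
s = 1 + (scale-1)·z/height = 1 + (1.27-1)·8/9 = 1.240000
θ = twist·z/height = 330°·8/9 = 293.3333° = 5.119632 rad
cos θ = 0.396080, sin θ = -0.918216 (intermediates below are computed at full precision and shown rounded to 5 d.p.)
v1: (-3.5,-4.5) → rotate → (-5.51825,1.43140) → ×s → (-6.84263,1.77493) → (-6.84,1.77)
v2: (4,1.5) → rotate → (2.96164,-3.07874) → ×s → (3.67244,-3.81764) → (3.67,-3.82)
v3: (0,5) → rotate → (4.59108,1.98040) → ×s → (5.69294,2.45569) → (5.69,2.46)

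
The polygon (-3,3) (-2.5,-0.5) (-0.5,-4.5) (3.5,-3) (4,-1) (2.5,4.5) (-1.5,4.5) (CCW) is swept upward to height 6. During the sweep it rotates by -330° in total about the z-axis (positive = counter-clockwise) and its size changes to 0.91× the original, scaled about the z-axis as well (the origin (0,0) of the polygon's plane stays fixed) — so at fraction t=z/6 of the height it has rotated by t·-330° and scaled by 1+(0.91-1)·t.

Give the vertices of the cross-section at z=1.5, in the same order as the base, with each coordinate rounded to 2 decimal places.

Cross-section at z=1.5: (2.52,3.29) (-0.80,2.36) (-4.42,-0.09) (-2.46,-3.77) (-0.46,-4.00) (4.68,-1.85) (4.17,2.03)

t = z/height = 1.5/6 = 0.25
s = 1 + (scale-1)·z/height = 1 + (0.91-1)·1.5/6 = 0.977500
θ = twist·z/height = -330°·1.5/6 = -82.5000° = -1.439897 rad
cos θ = 0.130526, sin θ = -0.991445 (intermediates below are computed at full precision and shown rounded to 5 d.p.)
v1: (-3,3) → rotate → (2.58276,3.36591) → ×s → (2.52464,3.29018) → (2.52,3.29)
v2: (-2.5,-0.5) → rotate → (-0.82204,2.41335) → ×s → (-0.80354,2.35905) → (-0.80,2.36)
v3: (-0.5,-4.5) → rotate → (-4.52676,-0.09165) → ×s → (-4.42491,-0.08958) → (-4.42,-0.09)
v4: (3.5,-3) → rotate → (-2.51749,-3.86164) → ×s → (-2.46085,-3.77475) → (-2.46,-3.77)
v5: (4,-1) → rotate → (-0.46934,-4.09631) → ×s → (-0.45878,-4.00414) → (-0.46,-4.00)
v6: (2.5,4.5) → rotate → (4.78782,-1.89124) → ×s → (4.68009,-1.84869) → (4.68,-1.85)
v7: (-1.5,4.5) → rotate → (4.26571,2.07454) → ×s → (4.16973,2.02786) → (4.17,2.03)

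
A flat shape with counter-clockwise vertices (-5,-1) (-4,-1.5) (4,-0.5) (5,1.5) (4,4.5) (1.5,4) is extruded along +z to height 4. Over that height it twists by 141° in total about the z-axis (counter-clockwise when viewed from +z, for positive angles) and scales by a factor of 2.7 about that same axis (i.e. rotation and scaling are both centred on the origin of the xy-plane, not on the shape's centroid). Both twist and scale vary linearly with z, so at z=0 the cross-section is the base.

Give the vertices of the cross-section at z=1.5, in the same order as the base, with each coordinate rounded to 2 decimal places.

t = z/height = 1.5/4 = 0.375
s = 1 + (scale-1)·z/height = 1 + (2.7-1)·1.5/4 = 1.637500
θ = twist·z/height = 141°·1.5/4 = 52.8750° = 0.922843 rad
cos θ = 0.603556, sin θ = 0.797321 (intermediates below are computed at full precision and shown rounded to 5 d.p.)
v1: (-5,-1) → rotate → (-2.22046,-4.59016) → ×s → (-3.63600,-7.51639) → (-3.64,-7.52)
v2: (-4,-1.5) → rotate → (-1.21824,-4.09462) → ×s → (-1.99487,-6.70493) → (-1.99,-6.70)
v3: (4,-0.5) → rotate → (2.81288,2.88750) → ×s → (4.60610,4.72829) → (4.61,4.73)
v4: (5,1.5) → rotate → (1.82180,4.89194) → ×s → (2.98320,8.01055) → (2.98,8.01)
v5: (4,4.5) → rotate → (-1.17372,5.90528) → ×s → (-1.92197,9.66990) → (-1.92,9.67)
v6: (1.5,4) → rotate → (-2.28395,3.61020) → ×s → (-3.73997,5.91171) → (-3.74,5.91)

Cross-section at z=1.5: (-3.64,-7.52) (-1.99,-6.70) (4.61,4.73) (2.98,8.01) (-1.92,9.67) (-3.74,5.91)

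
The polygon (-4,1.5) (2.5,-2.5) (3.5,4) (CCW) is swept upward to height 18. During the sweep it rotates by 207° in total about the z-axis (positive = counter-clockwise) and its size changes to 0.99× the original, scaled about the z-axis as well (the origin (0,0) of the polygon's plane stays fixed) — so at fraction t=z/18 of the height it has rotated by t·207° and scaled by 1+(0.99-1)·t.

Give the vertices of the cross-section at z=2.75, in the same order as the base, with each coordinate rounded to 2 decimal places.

t = z/height = 2.75/18 = 0.152778
s = 1 + (scale-1)·z/height = 1 + (0.99-1)·2.75/18 = 0.998472
θ = twist·z/height = 207°·2.75/18 = 31.6250° = 0.551960 rad
cos θ = 0.851498, sin θ = 0.524357 (intermediates below are computed at full precision and shown rounded to 5 d.p.)
v1: (-4,1.5) → rotate → (-4.19253,-0.82018) → ×s → (-4.18612,-0.81893) → (-4.19,-0.82)
v2: (2.5,-2.5) → rotate → (3.43964,-0.81785) → ×s → (3.43438,-0.81660) → (3.43,-0.82)
v3: (3.5,4) → rotate → (0.88281,5.24124) → ×s → (0.88147,5.23324) → (0.88,5.23)

Cross-section at z=2.75: (-4.19,-0.82) (3.43,-0.82) (0.88,5.23)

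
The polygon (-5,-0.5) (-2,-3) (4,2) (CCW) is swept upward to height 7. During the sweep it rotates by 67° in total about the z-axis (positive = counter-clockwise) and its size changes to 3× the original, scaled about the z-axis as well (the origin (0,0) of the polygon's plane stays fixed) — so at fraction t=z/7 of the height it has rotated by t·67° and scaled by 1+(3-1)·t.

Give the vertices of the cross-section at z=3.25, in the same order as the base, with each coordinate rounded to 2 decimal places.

Cross-section at z=3.25: (-7.76,-5.81) (-0.31,-6.95) (4.61,7.29)

t = z/height = 3.25/7 = 0.464286
s = 1 + (scale-1)·z/height = 1 + (3-1)·3.25/7 = 1.928571
θ = twist·z/height = 67°·3.25/7 = 31.1071° = 0.542922 rad
cos θ = 0.856203, sin θ = 0.516640 (intermediates below are computed at full precision and shown rounded to 5 d.p.)
v1: (-5,-0.5) → rotate → (-4.02269,-3.01130) → ×s → (-7.75805,-5.80751) → (-7.76,-5.81)
v2: (-2,-3) → rotate → (-0.16249,-3.60189) → ×s → (-0.31336,-6.94650) → (-0.31,-6.95)
v3: (4,2) → rotate → (2.39153,3.77897) → ×s → (4.61224,7.28801) → (4.61,7.29)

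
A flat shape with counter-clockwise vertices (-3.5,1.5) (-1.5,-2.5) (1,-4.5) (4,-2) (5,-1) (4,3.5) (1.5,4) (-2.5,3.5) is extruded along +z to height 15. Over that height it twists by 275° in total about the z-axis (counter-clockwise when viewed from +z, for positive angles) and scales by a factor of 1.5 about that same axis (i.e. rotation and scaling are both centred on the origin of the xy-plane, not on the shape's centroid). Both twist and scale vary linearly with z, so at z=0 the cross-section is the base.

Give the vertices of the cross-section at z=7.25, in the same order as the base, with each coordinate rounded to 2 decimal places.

t = z/height = 7.25/15 = 0.483333
s = 1 + (scale-1)·z/height = 1 + (1.5-1)·7.25/15 = 1.241667
θ = twist·z/height = 275°·7.25/15 = 132.9167° = 2.319833 rad
cos θ = -0.680934, sin θ = 0.732345 (intermediates below are computed at full precision and shown rounded to 5 d.p.)
v1: (-3.5,1.5) → rotate → (1.28475,-3.58461) → ×s → (1.59523,-4.45089) → (1.60,-4.45)
v2: (-1.5,-2.5) → rotate → (2.85226,0.60382) → ×s → (3.54156,0.74974) → (3.54,0.75)
v3: (1,-4.5) → rotate → (2.61462,3.79655) → ×s → (3.24648,4.71405) → (3.25,4.71)
v4: (4,-2) → rotate → (-1.25905,4.29125) → ×s → (-1.56332,5.32830) → (-1.56,5.33)
v5: (5,-1) → rotate → (-2.67232,4.34266) → ×s → (-3.31814,5.39213) → (-3.32,5.39)
v6: (4,3.5) → rotate → (-5.28694,0.54611) → ×s → (-6.56462,0.67809) → (-6.56,0.68)
v7: (1.5,4) → rotate → (-3.95078,-1.62522) → ×s → (-4.90555,-2.01798) → (-4.91,-2.02)
v8: (-2.5,3.5) → rotate → (-0.86087,-4.21413) → ×s → (-1.06892,-5.23255) → (-1.07,-5.23)

Cross-section at z=7.25: (1.60,-4.45) (3.54,0.75) (3.25,4.71) (-1.56,5.33) (-3.32,5.39) (-6.56,0.68) (-4.91,-2.02) (-1.07,-5.23)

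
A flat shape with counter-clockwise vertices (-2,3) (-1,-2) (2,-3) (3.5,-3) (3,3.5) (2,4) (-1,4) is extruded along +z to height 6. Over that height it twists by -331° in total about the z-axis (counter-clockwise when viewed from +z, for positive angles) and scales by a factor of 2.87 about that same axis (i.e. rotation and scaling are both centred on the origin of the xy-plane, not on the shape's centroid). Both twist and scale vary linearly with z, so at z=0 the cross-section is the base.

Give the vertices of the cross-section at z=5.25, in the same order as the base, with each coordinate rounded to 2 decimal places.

Cross-section at z=5.25: (-9.22,-2.31) (4.08,-4.25) (9.22,2.31) (10.55,6.03) (-6.03,10.55) (-8.16,8.51) (-10.82,1.06)

t = z/height = 5.25/6 = 0.875
s = 1 + (scale-1)·z/height = 1 + (2.87-1)·5.25/6 = 2.636250
θ = twist·z/height = -331°·5.25/6 = -289.6250° = -5.054910 rad
cos θ = 0.335863, sin θ = 0.941911 (intermediates below are computed at full precision and shown rounded to 5 d.p.)
v1: (-2,3) → rotate → (-3.49746,-0.87623) → ×s → (-9.22017,-2.30997) → (-9.22,-2.31)
v2: (-1,-2) → rotate → (1.54796,-1.61364) → ×s → (4.08081,-4.25395) → (4.08,-4.25)
v3: (2,-3) → rotate → (3.49746,0.87623) → ×s → (9.22017,2.30997) → (9.22,2.31)
v4: (3.5,-3) → rotate → (4.00125,2.28910) → ×s → (10.54830,6.03464) → (10.55,6.03)
v5: (3,3.5) → rotate → (-2.28910,4.00125) → ×s → (-6.03464,10.54830) → (-6.03,10.55)
v6: (2,4) → rotate → (-3.09592,3.22727) → ×s → (-8.16162,8.50790) → (-8.16,8.51)
v7: (-1,4) → rotate → (-4.10351,0.40154) → ×s → (-10.81787,1.05856) → (-10.82,1.06)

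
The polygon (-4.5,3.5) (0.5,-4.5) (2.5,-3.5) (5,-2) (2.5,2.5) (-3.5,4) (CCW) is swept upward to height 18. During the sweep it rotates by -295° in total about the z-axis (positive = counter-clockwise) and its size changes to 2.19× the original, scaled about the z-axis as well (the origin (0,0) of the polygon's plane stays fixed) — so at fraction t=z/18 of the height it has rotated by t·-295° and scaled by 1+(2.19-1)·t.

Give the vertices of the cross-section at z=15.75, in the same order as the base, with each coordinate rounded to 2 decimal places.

Cross-section at z=15.75: (-5.10,-10.46) (8.78,2.89) (5.94,6.46) (1.89,10.83) (-6.04,3.94) (-6.52,-8.67)

t = z/height = 15.75/18 = 0.875
s = 1 + (scale-1)·z/height = 1 + (2.19-1)·15.75/18 = 2.041250
θ = twist·z/height = -295°·15.75/18 = -258.1250° = -4.505131 rad
cos θ = -0.205777, sin θ = 0.978599 (intermediates below are computed at full precision and shown rounded to 5 d.p.)
v1: (-4.5,3.5) → rotate → (-2.49910,-5.12392) → ×s → (-5.10128,-10.45919) → (-5.10,-10.46)
v2: (0.5,-4.5) → rotate → (4.30081,1.41530) → ×s → (8.77902,2.88897) → (8.78,2.89)
v3: (2.5,-3.5) → rotate → (2.91065,3.16672) → ×s → (5.94137,6.46406) → (5.94,6.46)
v4: (5,-2) → rotate → (0.92831,5.30455) → ×s → (1.89492,10.82791) → (1.89,10.83)
v5: (2.5,2.5) → rotate → (-2.96094,1.93205) → ×s → (-6.04402,3.94381) → (-6.04,3.94)
v6: (-3.5,4) → rotate → (-3.19418,-4.24820) → ×s → (-6.52011,-8.67165) → (-6.52,-8.67)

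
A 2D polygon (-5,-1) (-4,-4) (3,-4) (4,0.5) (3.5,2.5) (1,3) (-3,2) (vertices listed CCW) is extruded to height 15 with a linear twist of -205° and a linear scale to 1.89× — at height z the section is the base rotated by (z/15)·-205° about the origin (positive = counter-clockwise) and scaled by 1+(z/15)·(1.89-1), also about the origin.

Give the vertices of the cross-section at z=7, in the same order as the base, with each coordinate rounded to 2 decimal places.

t = z/height = 7/15 = 0.466667
s = 1 + (scale-1)·z/height = 1 + (1.89-1)·7/15 = 1.415333
θ = twist·z/height = -205°·7/15 = -95.6667° = -1.669698 rad
cos θ = -0.098741, sin θ = -0.995113 (intermediates below are computed at full precision and shown rounded to 5 d.p.)
v1: (-5,-1) → rotate → (-0.50141,5.07431) → ×s → (-0.70966,7.18184) → (-0.71,7.18)
v2: (-4,-4) → rotate → (-3.58549,4.37542) → ×s → (-5.07466,6.19267) → (-5.07,6.19)
v3: (3,-4) → rotate → (-4.27668,-2.59038) → ×s → (-6.05292,-3.66625) → (-6.05,-3.67)
v4: (4,0.5) → rotate → (0.10259,-4.02982) → ×s → (0.14520,-5.70354) → (0.15,-5.70)
v5: (3.5,2.5) → rotate → (2.14219,-3.72975) → ×s → (3.03191,-5.27884) → (3.03,-5.28)
v6: (1,3) → rotate → (2.88660,-1.29134) → ×s → (4.08550,-1.82767) → (4.09,-1.83)
v7: (-3,2) → rotate → (2.28645,2.78786) → ×s → (3.23609,3.94575) → (3.24,3.95)

Cross-section at z=7: (-0.71,7.18) (-5.07,6.19) (-6.05,-3.67) (0.15,-5.70) (3.03,-5.28) (4.09,-1.83) (3.24,3.95)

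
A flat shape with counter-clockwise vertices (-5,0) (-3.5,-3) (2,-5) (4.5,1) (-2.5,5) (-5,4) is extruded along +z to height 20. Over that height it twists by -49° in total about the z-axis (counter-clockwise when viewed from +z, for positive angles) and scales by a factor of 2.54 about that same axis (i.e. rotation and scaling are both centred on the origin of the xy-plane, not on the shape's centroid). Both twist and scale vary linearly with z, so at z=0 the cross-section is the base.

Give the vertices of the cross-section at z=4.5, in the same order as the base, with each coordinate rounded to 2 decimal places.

t = z/height = 4.5/20 = 0.225
s = 1 + (scale-1)·z/height = 1 + (2.54-1)·4.5/20 = 1.346500
θ = twist·z/height = -49°·4.5/20 = -11.0250° = -0.192423 rad
cos θ = 0.981544, sin θ = -0.191237 (intermediates below are computed at full precision and shown rounded to 5 d.p.)
v1: (-5,0) → rotate → (-4.90772,0.95619) → ×s → (-6.60824,1.28751) → (-6.61,1.29)
v2: (-3.5,-3) → rotate → (-4.00912,-2.27530) → ×s → (-5.39827,-3.06369) → (-5.40,-3.06)
v3: (2,-5) → rotate → (1.00690,-5.29019) → ×s → (1.35579,-7.12325) → (1.36,-7.12)
v4: (4.5,1) → rotate → (4.60818,0.12098) → ×s → (6.20492,0.16289) → (6.20,0.16)
v5: (-2.5,5) → rotate → (-1.49767,5.38581) → ×s → (-2.01662,7.25200) → (-2.02,7.25)
v6: (-5,4) → rotate → (-4.14277,4.88236) → ×s → (-5.57824,6.57410) → (-5.58,6.57)

Cross-section at z=4.5: (-6.61,1.29) (-5.40,-3.06) (1.36,-7.12) (6.20,0.16) (-2.02,7.25) (-5.58,6.57)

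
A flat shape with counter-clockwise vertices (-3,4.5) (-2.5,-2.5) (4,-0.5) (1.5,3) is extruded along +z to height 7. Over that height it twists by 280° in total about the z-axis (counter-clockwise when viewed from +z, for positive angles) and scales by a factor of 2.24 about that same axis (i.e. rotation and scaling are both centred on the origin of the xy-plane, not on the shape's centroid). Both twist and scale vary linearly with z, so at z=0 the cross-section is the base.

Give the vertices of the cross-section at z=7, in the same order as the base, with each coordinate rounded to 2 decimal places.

t = z/height = 7/7 = 1
s = 1 + (scale-1)·z/height = 1 + (2.24-1)·7/7 = 2.240000
θ = twist·z/height = 280°·7/7 = 280.0000° = 4.886922 rad
cos θ = 0.173648, sin θ = -0.984808 (intermediates below are computed at full precision and shown rounded to 5 d.p.)
v1: (-3,4.5) → rotate → (3.91069,3.73584) → ×s → (8.75995,8.36828) → (8.76,8.37)
v2: (-2.5,-2.5) → rotate → (-2.89614,2.02790) → ×s → (-6.48735,4.54249) → (-6.49,4.54)
v3: (4,-0.5) → rotate → (0.20219,-4.02606) → ×s → (0.45290,-9.01836) → (0.45,-9.02)
v4: (1.5,3) → rotate → (3.21490,-0.95627) → ×s → (7.20137,-2.14204) → (7.20,-2.14)

Cross-section at z=7: (8.76,8.37) (-6.49,4.54) (0.45,-9.02) (7.20,-2.14)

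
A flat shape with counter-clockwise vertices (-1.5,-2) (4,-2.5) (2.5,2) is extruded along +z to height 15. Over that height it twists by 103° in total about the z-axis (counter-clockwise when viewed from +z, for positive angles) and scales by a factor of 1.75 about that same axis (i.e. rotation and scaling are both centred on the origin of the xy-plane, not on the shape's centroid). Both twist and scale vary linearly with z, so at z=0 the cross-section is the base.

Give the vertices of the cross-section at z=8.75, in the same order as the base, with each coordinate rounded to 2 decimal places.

Cross-section at z=8.75: (1.42,-3.30) (5.98,3.19) (-0.70,4.55)

t = z/height = 8.75/15 = 0.583333
s = 1 + (scale-1)·z/height = 1 + (1.75-1)·8.75/15 = 1.437500
θ = twist·z/height = 103°·8.75/15 = 60.0833° = 1.048652 rad
cos θ = 0.498740, sin θ = 0.866752 (intermediates below are computed at full precision and shown rounded to 5 d.p.)
v1: (-1.5,-2) → rotate → (0.98539,-2.29761) → ×s → (1.41650,-3.30281) → (1.42,-3.30)
v2: (4,-2.5) → rotate → (4.16184,2.22016) → ×s → (5.98264,3.19148) → (5.98,3.19)
v3: (2.5,2) → rotate → (-0.48665,3.16436) → ×s → (-0.69956,4.54877) → (-0.70,4.55)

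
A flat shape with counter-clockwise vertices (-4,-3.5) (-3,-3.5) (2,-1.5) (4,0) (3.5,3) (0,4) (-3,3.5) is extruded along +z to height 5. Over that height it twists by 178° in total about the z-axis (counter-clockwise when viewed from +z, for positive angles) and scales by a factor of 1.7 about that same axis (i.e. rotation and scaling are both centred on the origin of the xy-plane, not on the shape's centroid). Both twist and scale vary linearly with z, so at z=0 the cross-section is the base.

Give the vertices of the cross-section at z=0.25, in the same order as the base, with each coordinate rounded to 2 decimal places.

Cross-section at z=0.25: (-3.53,-4.22) (-2.51,-4.06) (2.29,-1.21) (4.09,0.64) (3.10,3.63) (-0.64,4.09) (-3.63,3.10)

t = z/height = 0.25/5 = 0.05
s = 1 + (scale-1)·z/height = 1 + (1.7-1)·0.25/5 = 1.035000
θ = twist·z/height = 178°·0.25/5 = 8.9000° = 0.155334 rad
cos θ = 0.987960, sin θ = 0.154710 (intermediates below are computed at full precision and shown rounded to 5 d.p.)
v1: (-4,-3.5) → rotate → (-3.41035,-4.07670) → ×s → (-3.52972,-4.21939) → (-3.53,-4.22)
v2: (-3,-3.5) → rotate → (-2.42239,-3.92199) → ×s → (-2.50718,-4.05926) → (-2.51,-4.06)
v3: (2,-1.5) → rotate → (2.20799,-1.17252) → ×s → (2.28526,-1.21356) → (2.29,-1.21)
v4: (4,0) → rotate → (3.95184,0.61884) → ×s → (4.09015,0.64050) → (4.09,0.64)
v5: (3.5,3) → rotate → (2.99373,3.50537) → ×s → (3.09851,3.62805) → (3.10,3.63)
v6: (0,4) → rotate → (-0.61884,3.95184) → ×s → (-0.64050,4.09015) → (-0.64,4.09)
v7: (-3,3.5) → rotate → (-3.50537,2.99373) → ×s → (-3.62805,3.09851) → (-3.63,3.10)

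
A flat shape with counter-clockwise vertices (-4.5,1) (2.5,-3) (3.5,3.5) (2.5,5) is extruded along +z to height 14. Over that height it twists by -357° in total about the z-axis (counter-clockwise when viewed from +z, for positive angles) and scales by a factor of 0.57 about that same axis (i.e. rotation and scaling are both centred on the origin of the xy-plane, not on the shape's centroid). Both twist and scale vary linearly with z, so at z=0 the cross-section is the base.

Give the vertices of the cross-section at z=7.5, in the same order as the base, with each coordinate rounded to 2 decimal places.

t = z/height = 7.5/14 = 0.535714
s = 1 + (scale-1)·z/height = 1 + (0.57-1)·7.5/14 = 0.769643
θ = twist·z/height = -357°·7.5/14 = -191.2500° = -3.337942 rad
cos θ = -0.980785, sin θ = 0.195090 (intermediates below are computed at full precision and shown rounded to 5 d.p.)
v1: (-4.5,1) → rotate → (4.21844,-1.85869) → ×s → (3.24669,-1.43053) → (3.25,-1.43)
v2: (2.5,-3) → rotate → (-1.86669,3.43008) → ×s → (-1.43669,2.63994) → (-1.44,2.64)
v3: (3.5,3.5) → rotate → (-4.11556,-2.74993) → ×s → (-3.16751,-2.11647) → (-3.17,-2.12)
v4: (2.5,5) → rotate → (-3.42741,-4.41620) → ×s → (-2.63789,-3.39890) → (-2.64,-3.40)

Cross-section at z=7.5: (3.25,-1.43) (-1.44,2.64) (-3.17,-2.12) (-2.64,-3.40)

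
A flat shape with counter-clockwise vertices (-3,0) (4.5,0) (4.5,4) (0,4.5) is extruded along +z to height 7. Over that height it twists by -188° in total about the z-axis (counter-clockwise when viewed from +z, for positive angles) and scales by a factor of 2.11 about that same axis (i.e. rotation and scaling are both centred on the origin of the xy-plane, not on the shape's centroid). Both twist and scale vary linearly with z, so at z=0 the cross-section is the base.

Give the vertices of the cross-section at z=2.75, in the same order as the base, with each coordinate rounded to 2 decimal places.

Cross-section at z=2.75: (-1.20,4.14) (1.80,-6.21) (7.31,-4.61) (6.21,1.80)

t = z/height = 2.75/7 = 0.392857
s = 1 + (scale-1)·z/height = 1 + (2.11-1)·2.75/7 = 1.436071
θ = twist·z/height = -188°·2.75/7 = -73.8571° = -1.289050 rad
cos θ = 0.278033, sin θ = -0.960571 (intermediates below are computed at full precision and shown rounded to 5 d.p.)
v1: (-3,0) → rotate → (-0.83410,2.88171) → ×s → (-1.19783,4.13835) → (-1.20,4.14)
v2: (4.5,0) → rotate → (1.25115,-4.32257) → ×s → (1.79674,-6.20752) → (1.80,-6.21)
v3: (4.5,4) → rotate → (5.09344,-3.21044) → ×s → (7.31454,-4.61042) → (7.31,-4.61)
v4: (0,4.5) → rotate → (4.32257,1.25115) → ×s → (6.20752,1.79674) → (6.21,1.80)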